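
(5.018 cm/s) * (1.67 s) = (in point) 237.5. Check: 1 cm/s = 0.01 m/s, so 5.018 cm/s = 5.018 * 0.01 = 0.05018 m/s. 1.67 s is already in s. Combine: 0.05018 m/s * 1.67 s = 0.0838006 m. 1 point = 0.00035277778 m, so 0.0838006 m = 0.0838006 / 0.00035277778 = 237.54501 point ≈ 237.5 point (4 s.f.).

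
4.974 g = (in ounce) 0.1755. Check: 1 g = 0.001 kg, so 4.974 g = 4.974 * 0.001 = 0.004974 kg. 1 ounce = 0.028349523 kg, so 0.004974 kg = 0.004974 / 0.028349523 = 0.17545269 ounce ≈ 0.1755 ounce (4 s.f.).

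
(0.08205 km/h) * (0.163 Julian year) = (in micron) 1 km/h = 0.27777778 m/s, so 0.08205 km/h = 0.08205 * 0.27777778 = 0.022791667 m/s. 1 Julian year = 31557600 s, so 0.163 Julian year = 0.163 * 31557600 = 5143888.8 s. Combine: 0.022791667 m/s * 5143888.8 s = 117237.8 m. 1 micron = 1e-06 m, so 117237.8 m = 117237.8 / 1e-06 = 1.172378e+11 micron ≈ 1.172e+11 micron (4 s.f.). Final answer: 1.172e+11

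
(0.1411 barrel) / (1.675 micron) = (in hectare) 1.339. Check: 1 barrel = 0.15898729 m^3, so 0.1411 barrel = 0.1411 * 0.15898729 = 0.022433107 m^3. 1 micron = 1e-06 m, so 1.675 micron = 1.675 * 1e-06 = 1.675e-06 m. Combine: 0.022433107 m^3 / 1.675e-06 m = 13392.9 m^2. 1 hectare = 10000 m^2, so 13392.9 m^2 = 13392.9 / 10000 = 1.33929 hectare ≈ 1.339 hectare (4 s.f.).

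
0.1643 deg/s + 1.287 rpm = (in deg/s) 7.886. Check: 1 deg/s = 0.017453293 rad/s, so 0.1643 deg/s = 0.1643 * 0.017453293 = 0.002867576 rad/s. 1 rpm = 0.10471976 rad/s, so 1.287 rpm = 1.287 * 0.10471976 = 0.13477432 rad/s. Sum: 0.002867576 + 0.13477432 = 0.1376419 rad/s. 1 deg/s = 0.017453293 rad/s, so 0.1376419 rad/s = 0.1376419 / 0.017453293 = 7.8863 deg/s ≈ 7.886 deg/s (4 s.f.).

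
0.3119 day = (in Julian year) 0.0008539. Check: 1 day = 86400 s, so 0.3119 day = 0.3119 * 86400 = 26948.16 s. 1 Julian year = 31557600 s, so 26948.16 s = 26948.16 / 31557600 = 0.00085393566 Julian year ≈ 0.0008539 Julian year (4 s.f.).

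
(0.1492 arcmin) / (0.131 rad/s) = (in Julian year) 1 arcmin = 0.00029088821 rad, so 0.1492 arcmin = 0.1492 * 0.00029088821 = 4.3400521e-05 rad. 0.131 rad/s is already in rad/s. Combine: 4.3400521e-05 rad / 0.131 rad/s = 0.00033130168 s. 1 Julian year = 31557600 s, so 0.00033130168 s = 0.00033130168 / 31557600 = 1.0498317e-11 Julian year ≈ 1.05e-11 Julian year (4 s.f.). Final answer: 1.05e-11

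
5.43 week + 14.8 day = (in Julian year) 1 week = 604800 s, so 5.43 week = 5.43 * 604800 = 3284064 s. 1 day = 86400 s, so 14.8 day = 14.8 * 86400 = 1278720 s. Sum: 3284064 + 1278720 = 4562784 s. 1 Julian year = 31557600 s, so 4562784 s = 4562784 / 31557600 = 0.1445859 Julian year ≈ 0.1446 Julian year (4 s.f.). Final answer: 0.1446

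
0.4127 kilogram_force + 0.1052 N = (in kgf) 1 kilogram_force = 9.80665 N, so 0.4127 kilogram_force = 0.4127 * 9.80665 = 4.0472045 N. 0.1052 N is already in N. Sum: 4.0472045 + 0.1052 = 4.1524045 N. 1 kgf = 9.80665 N, so 4.1524045 N = 4.1524045 / 9.80665 = 0.42342741 kgf ≈ 0.4234 kgf (4 s.f.). Final answer: 0.4234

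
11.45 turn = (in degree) 4122. Check: 1 turn = 6.2831853 rad, so 11.45 turn = 11.45 * 6.2831853 = 71.942472 rad. 1 degree = 0.017453293 rad, so 71.942472 rad = 71.942472 / 0.017453293 = 4122 degree.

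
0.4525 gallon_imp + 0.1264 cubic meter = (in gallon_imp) 1 gallon_imp = 0.00454609 m^3, so 0.4525 gallon_imp = 0.4525 * 0.00454609 = 0.0020571057 m^3. 0.1264 cubic meter = 0.1264 m^3. Sum: 0.0020571057 + 0.1264 = 0.12845711 m^3. 1 gallon_imp = 0.00454609 m^3, so 0.12845711 m^3 = 0.12845711 / 0.00454609 = 28.256613 gallon_imp ≈ 28.26 gallon_imp (4 s.f.). Final answer: 28.26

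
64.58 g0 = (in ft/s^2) 1 g0 = 9.80665 m/s^2, so 64.58 g0 = 64.58 * 9.80665 = 633.31346 m/s^2. 1 ft/s^2 = 0.3048 m/s^2, so 633.31346 m/s^2 = 633.31346 / 0.3048 = 2077.8001 ft/s^2 ≈ 2078 ft/s^2 (4 s.f.). Final answer: 2078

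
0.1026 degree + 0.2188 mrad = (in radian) 1 degree = 0.017453293 rad, so 0.1026 degree = 0.1026 * 0.017453293 = 0.0017907078 rad. 1 mrad = 0.001 rad, so 0.2188 mrad = 0.2188 * 0.001 = 0.0002188 rad. Sum: 0.0017907078 + 0.0002188 = 0.0020095078 rad. 0.0020095078 rad = 0.0020095078 radian ≈ 0.00201 radian (4 s.f.). Final answer: 0.00201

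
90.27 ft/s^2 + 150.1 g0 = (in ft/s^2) 4920. Check: 1 ft/s^2 = 0.3048 m/s^2, so 90.27 ft/s^2 = 90.27 * 0.3048 = 27.514296 m/s^2. 1 g0 = 9.80665 m/s^2, so 150.1 g0 = 150.1 * 9.80665 = 1471.9782 m/s^2. Sum: 27.514296 + 1471.9782 = 1499.4925 m/s^2. 1 ft/s^2 = 0.3048 m/s^2, so 1499.4925 m/s^2 = 1499.4925 / 0.3048 = 4919.5947 ft/s^2 ≈ 4920 ft/s^2 (4 s.f.).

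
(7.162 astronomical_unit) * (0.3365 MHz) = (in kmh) 1.298e+18. Check: 1 astronomical_unit = 1.4959787e+11 m, so 7.162 astronomical_unit = 7.162 * 1.4959787e+11 = 1.0714199e+12 m. 1 MHz = 1000000 Hz, so 0.3365 MHz = 0.3365 * 1000000 = 336500 Hz. Combine: 1.0714199e+12 m * 336500 Hz = 3.6053281e+17 m/s. 1 kmh = 0.27777778 m/s, so 3.6053281e+17 m/s = 3.6053281e+17 / 0.27777778 = 1.2979181e+18 kmh ≈ 1.298e+18 kmh (4 s.f.).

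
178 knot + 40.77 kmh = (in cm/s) 1.029e+04. Check: 1 knot = 0.51444444 m/s, so 178 knot = 178 * 0.51444444 = 91.571111 m/s. 1 kmh = 0.27777778 m/s, so 40.77 kmh = 40.77 * 0.27777778 = 11.325 m/s. Sum: 91.571111 + 11.325 = 102.89611 m/s. 1 cm/s = 0.01 m/s, so 102.89611 m/s = 102.89611 / 0.01 = 10289.611 cm/s ≈ 1.029e+04 cm/s (4 s.f.).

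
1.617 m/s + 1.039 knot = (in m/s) 2.152. Check: 1.617 m/s is already in m/s. 1 knot = 0.51444444 m/s, so 1.039 knot = 1.039 * 0.51444444 = 0.53450778 m/s. Sum: 1.617 + 0.53450778 = 2.1515078 m/s. Result: 2.1515078 m/s ≈ 2.152 m/s (4 s.f.).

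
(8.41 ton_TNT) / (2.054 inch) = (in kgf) 6.878e+10. Check: 1 ton_TNT = 4.184e+09 J, so 8.41 ton_TNT = 8.41 * 4.184e+09 = 3.518744e+10 J. 1 inch = 0.0254 m, so 2.054 inch = 2.054 * 0.0254 = 0.0521716 m. Combine: 3.518744e+10 J / 0.0521716 m = 6.7445583e+11 N. 1 kgf = 9.80665 N, so 6.7445583e+11 N = 6.7445583e+11 / 9.80665 = 6.8775355e+10 kgf ≈ 6.878e+10 kgf (4 s.f.).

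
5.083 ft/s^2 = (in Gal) 154.9. Check: 1 ft/s^2 = 0.3048 m/s^2, so 5.083 ft/s^2 = 5.083 * 0.3048 = 1.5492984 m/s^2. 1 Gal = 0.01 m/s^2, so 1.5492984 m/s^2 = 1.5492984 / 0.01 = 154.92984 Gal ≈ 154.9 Gal (4 s.f.).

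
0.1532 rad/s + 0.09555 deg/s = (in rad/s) 0.1549. Check: 0.1532 rad/s is already in rad/s. 1 deg/s = 0.017453293 rad/s, so 0.09555 deg/s = 0.09555 * 0.017453293 = 0.0016676621 rad/s. Sum: 0.1532 + 0.0016676621 = 0.15486766 rad/s. Result: 0.15486766 rad/s ≈ 0.1549 rad/s (4 s.f.).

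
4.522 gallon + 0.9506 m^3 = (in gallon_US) 255.6. Check: 1 gallon = 0.0037854118 m^3, so 4.522 gallon = 4.522 * 0.0037854118 = 0.017117632 m^3. 0.9506 m^3 is already in m^3. Sum: 0.017117632 + 0.9506 = 0.96771763 m^3. 1 gallon_US = 0.0037854118 m^3, so 0.96771763 m^3 = 0.96771763 / 0.0037854118 = 255.64395 gallon_US ≈ 255.6 gallon_US (4 s.f.).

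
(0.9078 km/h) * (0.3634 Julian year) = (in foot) 9.488e+06. Check: 1 km/h = 0.27777778 m/s, so 0.9078 km/h = 0.9078 * 0.27777778 = 0.25216667 m/s. 1 Julian year = 31557600 s, so 0.3634 Julian year = 0.3634 * 31557600 = 11468032 s. Combine: 0.25216667 m/s * 11468032 s = 2891855.4 m. 1 foot = 0.3048 m, so 2891855.4 m = 2891855.4 / 0.3048 = 9487714.4 foot ≈ 9.488e+06 foot (4 s.f.).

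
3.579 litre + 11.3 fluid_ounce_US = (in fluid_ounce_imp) 137.7. Check: 1 litre = 0.001 m^3, so 3.579 litre = 3.579 * 0.001 = 0.003579 m^3. 1 fluid_ounce_US = 2.957353e-05 m^3, so 11.3 fluid_ounce_US = 11.3 * 2.957353e-05 = 0.00033418088 m^3. Sum: 0.003579 + 0.00033418088 = 0.0039131809 m^3. 1 fluid_ounce_imp = 2.8413063e-05 m^3, so 0.0039131809 m^3 = 0.0039131809 / 2.8413063e-05 = 137.72471 fluid_ounce_imp ≈ 137.7 fluid_ounce_imp (4 s.f.).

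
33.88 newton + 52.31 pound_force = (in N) 33.88 newton = 33.88 N. 1 pound_force = 4.4482216 N, so 52.31 pound_force = 52.31 * 4.4482216 = 232.68647 N. Sum: 33.88 + 232.68647 = 266.56647 N. Result: 266.56647 N ≈ 266.6 N (4 s.f.). Final answer: 266.6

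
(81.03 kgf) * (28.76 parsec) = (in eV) 4.401e+39. Check: 1 kgf = 9.80665 N, so 81.03 kgf = 81.03 * 9.80665 = 794.63285 N. 1 parsec = 3.0856776e+16 m, so 28.76 parsec = 28.76 * 3.0856776e+16 = 8.8744087e+17 m. Combine: 794.63285 N * 8.8744087e+17 m = 7.0518967e+20 J. 1 eV = 1.6021766e-19 J, so 7.0518967e+20 J = 7.0518967e+20 / 1.6021766e-19 = 4.4014477e+39 eV ≈ 4.401e+39 eV (4 s.f.).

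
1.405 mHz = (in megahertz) 1.405e-09. Check: 1 mHz = 0.001 Hz, so 1.405 mHz = 1.405 * 0.001 = 0.001405 Hz. 1 megahertz = 1000000 Hz, so 0.001405 Hz = 0.001405 / 1000000 = 1.405e-09 megahertz.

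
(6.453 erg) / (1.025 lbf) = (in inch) 1 erg = 1e-07 J, so 6.453 erg = 6.453 * 1e-07 = 6.453e-07 J. 1 lbf = 4.4482216 N, so 1.025 lbf = 1.025 * 4.4482216 = 4.5594272 N. Combine: 6.453e-07 J / 4.5594272 N = 1.4153094e-07 m. 1 inch = 0.0254 m, so 1.4153094e-07 m = 1.4153094e-07 / 0.0254 = 5.5720842e-06 inch ≈ 5.572e-06 inch (4 s.f.). Final answer: 5.572e-06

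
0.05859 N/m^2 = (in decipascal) 0.5859. Check: 0.05859 N/m^2 = 0.05859 Pa. 1 decipascal = 0.1 Pa, so 0.05859 Pa = 0.05859 / 0.1 = 0.5859 decipascal.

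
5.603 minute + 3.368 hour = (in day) 1 minute = 60 s, so 5.603 minute = 5.603 * 60 = 336.18 s. 1 hour = 3600 s, so 3.368 hour = 3.368 * 3600 = 12124.8 s. Sum: 336.18 + 12124.8 = 12460.98 s. 1 day = 86400 s, so 12460.98 s = 12460.98 / 86400 = 0.14422431 day ≈ 0.1442 day (4 s.f.). Final answer: 0.1442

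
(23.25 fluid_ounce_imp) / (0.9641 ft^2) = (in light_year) 1 fluid_ounce_imp = 2.8413063e-05 m^3, so 23.25 fluid_ounce_imp = 23.25 * 2.8413063e-05 = 0.0006606037 m^3. 1 ft^2 = 0.09290304 m^2, so 0.9641 ft^2 = 0.9641 * 0.09290304 = 0.089567821 m^2. Combine: 0.0006606037 m^3 / 0.089567821 m^2 = 0.007375458 m. 1 light_year = 9.4607305e+15 m, so 0.007375458 m = 0.007375458 / 9.4607305e+15 = 7.7958653e-19 light_year ≈ 7.796e-19 light_year (4 s.f.). Final answer: 7.796e-19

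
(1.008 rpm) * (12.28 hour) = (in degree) 2.674e+05. Check: 1 rpm = 0.10471976 rad/s, so 1.008 rpm = 1.008 * 0.10471976 = 0.10555751 rad/s. 1 hour = 3600 s, so 12.28 hour = 12.28 * 3600 = 44208 s. Combine: 0.10555751 rad/s * 44208 s = 4666.4865 rad. 1 degree = 0.017453293 rad, so 4666.4865 rad = 4666.4865 / 0.017453293 = 267369.98 degree ≈ 2.674e+05 degree (4 s.f.).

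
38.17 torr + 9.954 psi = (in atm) 0.7276. Check: 1 torr = 133.32237 Pa, so 38.17 torr = 38.17 * 133.32237 = 5088.9148 Pa. 1 psi = 6894.7573 Pa, so 9.954 psi = 9.954 * 6894.7573 = 68630.414 Pa. Sum: 5088.9148 + 68630.414 = 73719.329 Pa. 1 atm = 101325 Pa, so 73719.329 Pa = 73719.329 / 101325 = 0.72755321 atm ≈ 0.7276 atm (4 s.f.).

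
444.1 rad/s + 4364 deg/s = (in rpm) 4968. Check: 444.1 rad/s is already in rad/s. 1 deg/s = 0.017453293 rad/s, so 4364 deg/s = 4364 * 0.017453293 = 76.166169 rad/s. Sum: 444.1 + 76.166169 = 520.26617 rad/s. 1 rpm = 0.10471976 rad/s, so 520.26617 rad/s = 520.26617 / 0.10471976 = 4968.1759 rpm ≈ 4968 rpm (4 s.f.).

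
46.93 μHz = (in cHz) 0.004693. Check: 1 μHz = 1e-06 Hz, so 46.93 μHz = 46.93 * 1e-06 = 4.693e-05 Hz. 1 cHz = 0.01 Hz, so 4.693e-05 Hz = 4.693e-05 / 0.01 = 0.004693 cHz.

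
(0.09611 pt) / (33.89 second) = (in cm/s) 1 pt = 0.00035277778 m, so 0.09611 pt = 0.09611 * 0.00035277778 = 3.3905472e-05 m. 33.89 second = 33.89 s. Combine: 3.3905472e-05 m / 33.89 s = 1.0004565e-06 m/s. 1 cm/s = 0.01 m/s, so 1.0004565e-06 m/s = 1.0004565e-06 / 0.01 = 0.00010004565 cm/s ≈ 0.0001 cm/s (4 s.f.). Final answer: 0.0001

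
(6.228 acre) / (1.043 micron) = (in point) 6.85e+13. Check: 1 acre = 4046.8564 m^2, so 6.228 acre = 6.228 * 4046.8564 = 25203.822 m^2. 1 micron = 1e-06 m, so 1.043 micron = 1.043 * 1e-06 = 1.043e-06 m. Combine: 25203.822 m^2 / 1.043e-06 m = 2.4164738e+10 m. 1 point = 0.00035277778 m, so 2.4164738e+10 m = 2.4164738e+10 / 0.00035277778 = 6.849847e+13 point ≈ 6.85e+13 point (4 s.f.).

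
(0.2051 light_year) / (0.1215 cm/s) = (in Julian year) 5.061e+10. Check: 1 light_year = 9.4607305e+15 m, so 0.2051 light_year = 0.2051 * 9.4607305e+15 = 1.9403958e+15 m. 1 cm/s = 0.01 m/s, so 0.1215 cm/s = 0.1215 * 0.01 = 0.001215 m/s. Combine: 1.9403958e+15 m / 0.001215 m/s = 1.5970336e+18 s. 1 Julian year = 31557600 s, so 1.5970336e+18 s = 1.5970336e+18 / 31557600 = 5.0606941e+10 Julian year ≈ 5.061e+10 Julian year (4 s.f.).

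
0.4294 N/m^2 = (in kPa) 0.4294 N/m^2 = 0.4294 Pa. 1 kPa = 1000 Pa, so 0.4294 Pa = 0.4294 / 1000 = 0.0004294 kPa. Final answer: 0.0004294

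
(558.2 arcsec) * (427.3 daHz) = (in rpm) 110.4. Check: 1 arcsec = 4.8481368e-06 rad, so 558.2 arcsec = 558.2 * 4.8481368e-06 = 0.00270623 rad. 1 daHz = 10 Hz, so 427.3 daHz = 427.3 * 10 = 4273 Hz. Combine: 0.00270623 rad * 4273 Hz = 11.563721 rad/s. 1 rpm = 0.10471976 rad/s, so 11.563721 rad/s = 11.563721 / 0.10471976 = 110.4254 rpm ≈ 110.4 rpm (4 s.f.).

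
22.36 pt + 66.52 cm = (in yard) 0.7361. Check: 1 pt = 0.00035277778 m, so 22.36 pt = 22.36 * 0.00035277778 = 0.0078881111 m. 1 cm = 0.01 m, so 66.52 cm = 66.52 * 0.01 = 0.6652 m. Sum: 0.0078881111 + 0.6652 = 0.67308811 m. 1 yard = 0.9144 m, so 0.67308811 m = 0.67308811 / 0.9144 = 0.73609811 yard ≈ 0.7361 yard (4 s.f.).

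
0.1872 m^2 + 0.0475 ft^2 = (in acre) 4.735e-05. Check: 0.1872 m^2 is already in m^2. 1 ft^2 = 0.09290304 m^2, so 0.0475 ft^2 = 0.0475 * 0.09290304 = 0.0044128944 m^2. Sum: 0.1872 + 0.0044128944 = 0.19161289 m^2. 1 acre = 4046.8564 m^2, so 0.19161289 m^2 = 0.19161289 / 4046.8564 = 4.7348577e-05 acre ≈ 4.735e-05 acre (4 s.f.).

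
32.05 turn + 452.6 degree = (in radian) 209.3. Check: 1 turn = 6.2831853 rad, so 32.05 turn = 32.05 * 6.2831853 = 201.37609 rad. 1 degree = 0.017453293 rad, so 452.6 degree = 452.6 * 0.017453293 = 7.8993602 rad. Sum: 201.37609 + 7.8993602 = 209.27545 rad. 209.27545 rad = 209.27545 radian ≈ 209.3 radian (4 s.f.).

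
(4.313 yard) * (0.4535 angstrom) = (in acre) 4.42e-14. Check: 1 yard = 0.9144 m, so 4.313 yard = 4.313 * 0.9144 = 3.9438072 m. 1 angstrom = 1e-10 m, so 0.4535 angstrom = 0.4535 * 1e-10 = 4.535e-11 m. Combine: 3.9438072 m * 4.535e-11 m = 1.7885166e-10 m^2. 1 acre = 4046.8564 m^2, so 1.7885166e-10 m^2 = 1.7885166e-10 / 4046.8564 = 4.4195207e-14 acre ≈ 4.42e-14 acre (4 s.f.).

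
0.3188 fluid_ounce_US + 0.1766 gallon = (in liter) 0.6779. Check: 1 fluid_ounce_US = 2.957353e-05 m^3, so 0.3188 fluid_ounce_US = 0.3188 * 2.957353e-05 = 9.4280412e-06 m^3. 1 gallon = 0.0037854118 m^3, so 0.1766 gallon = 0.1766 * 0.0037854118 = 0.00066850372 m^3. Sum: 9.4280412e-06 + 0.00066850372 = 0.00067793176 m^3. 1 liter = 0.001 m^3, so 0.00067793176 m^3 = 0.00067793176 / 0.001 = 0.67793176 liter ≈ 0.6779 liter (4 s.f.).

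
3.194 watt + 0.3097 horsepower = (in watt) 234.1. Check: 3.194 watt = 3.194 W. 1 horsepower = 745.69987 W, so 0.3097 horsepower = 0.3097 * 745.69987 = 230.94325 W. Sum: 3.194 + 230.94325 = 234.13725 W. 234.13725 W = 234.13725 watt ≈ 234.1 watt (4 s.f.).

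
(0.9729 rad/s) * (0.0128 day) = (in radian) 1076. Check: 0.9729 rad/s is already in rad/s. 1 day = 86400 s, so 0.0128 day = 0.0128 * 86400 = 1105.92 s. Combine: 0.9729 rad/s * 1105.92 s = 1075.9496 rad. 1075.9496 rad = 1075.9496 radian ≈ 1076 radian (4 s.f.).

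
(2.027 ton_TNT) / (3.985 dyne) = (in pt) 1 ton_TNT = 4.184e+09 J, so 2.027 ton_TNT = 2.027 * 4.184e+09 = 8.480968e+09 J. 1 dyne = 1e-05 N, so 3.985 dyne = 3.985 * 1e-05 = 3.985e-05 N. Combine: 8.480968e+09 J / 3.985e-05 N = 2.1282228e+14 m. 1 pt = 0.00035277778 m, so 2.1282228e+14 m = 2.1282228e+14 / 0.00035277778 = 6.0327576e+17 pt ≈ 6.033e+17 pt (4 s.f.). Final answer: 6.033e+17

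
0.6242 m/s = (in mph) 1.396. Check: 1 mph = 0.44704 m/s, so 0.6242 m/s = 0.6242 / 0.44704 = 1.3962956 mph ≈ 1.396 mph (4 s.f.).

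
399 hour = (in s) 1.436e+06. Check: 1 hour = 3600 s, so 399 hour = 399 * 3600 = 1436400 s. Result: 1436400 s ≈ 1.436e+06 s (4 s.f.).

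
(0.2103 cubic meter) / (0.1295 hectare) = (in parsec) 0.2103 cubic meter = 0.2103 m^3. 1 hectare = 10000 m^2, so 0.1295 hectare = 0.1295 * 10000 = 1295 m^2. Combine: 0.2103 m^3 / 1295 m^2 = 0.00016239382 m. 1 parsec = 3.0856776e+16 m, so 0.00016239382 m = 0.00016239382 / 3.0856776e+16 = 5.2628254e-21 parsec ≈ 5.263e-21 parsec (4 s.f.). Final answer: 5.263e-21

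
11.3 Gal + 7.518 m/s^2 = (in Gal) 1 Gal = 0.01 m/s^2, so 11.3 Gal = 11.3 * 0.01 = 0.113 m/s^2. 7.518 m/s^2 is already in m/s^2. Sum: 0.113 + 7.518 = 7.631 m/s^2. 1 Gal = 0.01 m/s^2, so 7.631 m/s^2 = 7.631 / 0.01 = 763.1 Gal. Final answer: 763.1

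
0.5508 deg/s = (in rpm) 0.0918. Check: 1 deg/s = 0.017453293 rad/s, so 0.5508 deg/s = 0.5508 * 0.017453293 = 0.0096132735 rad/s. 1 rpm = 0.10471976 rad/s, so 0.0096132735 rad/s = 0.0096132735 / 0.10471976 = 0.0918 rpm.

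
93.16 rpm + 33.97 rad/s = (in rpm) 417.5. Check: 1 rpm = 0.10471976 rad/s, so 93.16 rpm = 93.16 * 0.10471976 = 9.7556924 rad/s. 33.97 rad/s is already in rad/s. Sum: 9.7556924 + 33.97 = 43.725692 rad/s. 1 rpm = 0.10471976 rad/s, so 43.725692 rad/s = 43.725692 / 0.10471976 = 417.54961 rpm ≈ 417.5 rpm (4 s.f.).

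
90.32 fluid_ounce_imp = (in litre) 1 fluid_ounce_imp = 2.8413063e-05 m^3, so 90.32 fluid_ounce_imp = 90.32 * 2.8413063e-05 = 0.0025662678 m^3. 1 litre = 0.001 m^3, so 0.0025662678 m^3 = 0.0025662678 / 0.001 = 2.5662678 litre ≈ 2.566 litre (4 s.f.). Final answer: 2.566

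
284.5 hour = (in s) 1.024e+06. Check: 1 hour = 3600 s, so 284.5 hour = 284.5 * 3600 = 1024200 s. Result: 1024200 s ≈ 1.024e+06 s (4 s.f.).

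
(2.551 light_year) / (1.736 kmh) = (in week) 8.275e+10. Check: 1 light_year = 9.4607305e+15 m, so 2.551 light_year = 2.551 * 9.4607305e+15 = 2.4134323e+16 m. 1 kmh = 0.27777778 m/s, so 1.736 kmh = 1.736 * 0.27777778 = 0.48222222 m/s. Combine: 2.4134323e+16 m / 0.48222222 m/s = 5.0048136e+16 s. 1 week = 604800 s, so 5.0048136e+16 s = 5.0048136e+16 / 604800 = 8.2751548e+10 week ≈ 8.275e+10 week (4 s.f.).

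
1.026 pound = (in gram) 1 pound = 0.45359237 kg, so 1.026 pound = 1.026 * 0.45359237 = 0.46538577 kg. 1 gram = 0.001 kg, so 0.46538577 kg = 0.46538577 / 0.001 = 465.38577 gram ≈ 465.4 gram (4 s.f.). Final answer: 465.4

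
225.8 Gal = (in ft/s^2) 1 Gal = 0.01 m/s^2, so 225.8 Gal = 225.8 * 0.01 = 2.258 m/s^2. 1 ft/s^2 = 0.3048 m/s^2, so 2.258 m/s^2 = 2.258 / 0.3048 = 7.4081365 ft/s^2 ≈ 7.408 ft/s^2 (4 s.f.). Final answer: 7.408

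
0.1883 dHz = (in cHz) 1 dHz = 0.1 Hz, so 0.1883 dHz = 0.1883 * 0.1 = 0.01883 Hz. 1 cHz = 0.01 Hz, so 0.01883 Hz = 0.01883 / 0.01 = 1.883 cHz. Final answer: 1.883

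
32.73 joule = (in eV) 32.73 joule = 32.73 J. 1 eV = 1.6021766e-19 J, so 32.73 J = 32.73 / 1.6021766e-19 = 2.0428459e+20 eV ≈ 2.043e+20 eV (4 s.f.). Final answer: 2.043e+20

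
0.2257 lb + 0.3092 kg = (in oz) 14.52. Check: 1 lb = 0.45359237 kg, so 0.2257 lb = 0.2257 * 0.45359237 = 0.1023758 kg. 0.3092 kg is already in kg. Sum: 0.1023758 + 0.3092 = 0.4115758 kg. 1 oz = 0.028349523 kg, so 0.4115758 kg = 0.4115758 / 0.028349523 = 14.517909 oz ≈ 14.52 oz (4 s.f.).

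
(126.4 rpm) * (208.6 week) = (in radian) 1 rpm = 0.10471976 rad/s, so 126.4 rpm = 126.4 * 0.10471976 = 13.236577 rad/s. 1 week = 604800 s, so 208.6 week = 208.6 * 604800 = 1.2616128e+08 s. Combine: 13.236577 rad/s * 1.2616128e+08 s = 1.6699435e+09 rad. 1.6699435e+09 rad = 1.6699435e+09 radian ≈ 1.67e+09 radian (4 s.f.). Final answer: 1.67e+09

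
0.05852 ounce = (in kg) 1 ounce = 0.028349523 kg, so 0.05852 ounce = 0.05852 * 0.028349523 = 0.0016590141 kg. Result: 0.0016590141 kg ≈ 0.001659 kg (4 s.f.). Final answer: 0.001659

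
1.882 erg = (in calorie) 1 erg = 1e-07 J, so 1.882 erg = 1.882 * 1e-07 = 1.882e-07 J. 1 calorie = 4.184 J, so 1.882e-07 J = 1.882e-07 / 4.184 = 4.498088e-08 calorie ≈ 4.498e-08 calorie (4 s.f.). Final answer: 4.498e-08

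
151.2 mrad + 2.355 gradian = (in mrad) 1 mrad = 0.001 rad, so 151.2 mrad = 151.2 * 0.001 = 0.1512 rad. 1 gradian = 0.015707963 rad, so 2.355 gradian = 2.355 * 0.015707963 = 0.036992253 rad. Sum: 0.1512 + 0.036992253 = 0.18819225 rad. 1 mrad = 0.001 rad, so 0.18819225 rad = 0.18819225 / 0.001 = 188.19225 mrad ≈ 188.2 mrad (4 s.f.). Final answer: 188.2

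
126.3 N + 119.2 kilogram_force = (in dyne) 1.295e+08. Check: 126.3 N is already in N. 1 kilogram_force = 9.80665 N, so 119.2 kilogram_force = 119.2 * 9.80665 = 1168.9527 N. Sum: 126.3 + 1168.9527 = 1295.2527 N. 1 dyne = 1e-05 N, so 1295.2527 N = 1295.2527 / 1e-05 = 1.2952527e+08 dyne ≈ 1.295e+08 dyne (4 s.f.).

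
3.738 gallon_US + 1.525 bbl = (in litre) 256.6. Check: 1 gallon_US = 0.0037854118 m^3, so 3.738 gallon_US = 3.738 * 0.0037854118 = 0.014149869 m^3. 1 bbl = 0.15898729 m^3, so 1.525 bbl = 1.525 * 0.15898729 = 0.24245562 m^3. Sum: 0.014149869 + 0.24245562 = 0.25660549 m^3. 1 litre = 0.001 m^3, so 0.25660549 m^3 = 0.25660549 / 0.001 = 256.60549 litre ≈ 256.6 litre (4 s.f.).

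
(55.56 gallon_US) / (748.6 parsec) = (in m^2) 1 gallon_US = 0.0037854118 m^3, so 55.56 gallon_US = 55.56 * 0.0037854118 = 0.21031748 m^3. 1 parsec = 3.0856776e+16 m, so 748.6 parsec = 748.6 * 3.0856776e+16 = 2.3099382e+19 m. Combine: 0.21031748 m^3 / 2.3099382e+19 m = 9.1048962e-21 m^2. Result: 9.1048962e-21 m^2 ≈ 9.105e-21 m^2 (4 s.f.). Final answer: 9.105e-21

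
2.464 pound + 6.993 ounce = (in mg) 1.316e+06. Check: 1 pound = 0.45359237 kg, so 2.464 pound = 2.464 * 0.45359237 = 1.1176516 kg. 1 ounce = 0.028349523 kg, so 6.993 ounce = 6.993 * 0.028349523 = 0.19824822 kg. Sum: 1.1176516 + 0.19824822 = 1.3158998 kg. 1 mg = 1e-06 kg, so 1.3158998 kg = 1.3158998 / 1e-06 = 1315899.8 mg ≈ 1.316e+06 mg (4 s.f.).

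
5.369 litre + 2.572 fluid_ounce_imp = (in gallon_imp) 1.197. Check: 1 litre = 0.001 m^3, so 5.369 litre = 5.369 * 0.001 = 0.005369 m^3. 1 fluid_ounce_imp = 2.8413063e-05 m^3, so 2.572 fluid_ounce_imp = 2.572 * 2.8413063e-05 = 7.3078397e-05 m^3. Sum: 0.005369 + 7.3078397e-05 = 0.0054420784 m^3. 1 gallon_imp = 0.00454609 m^3, so 0.0054420784 m^3 = 0.0054420784 / 0.00454609 = 1.1970899 gallon_imp ≈ 1.197 gallon_imp (4 s.f.).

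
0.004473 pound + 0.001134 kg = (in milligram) 3163. Check: 1 pound = 0.45359237 kg, so 0.004473 pound = 0.004473 * 0.45359237 = 0.0020289187 kg. 0.001134 kg is already in kg. Sum: 0.0020289187 + 0.001134 = 0.0031629187 kg. 1 milligram = 1e-06 kg, so 0.0031629187 kg = 0.0031629187 / 1e-06 = 3162.9187 milligram ≈ 3163 milligram (4 s.f.).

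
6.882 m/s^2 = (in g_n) 0.7018. Check: 1 g_n = 9.80665 m/s^2, so 6.882 m/s^2 = 6.882 / 9.80665 = 0.7017687 g_n ≈ 0.7018 g_n (4 s.f.).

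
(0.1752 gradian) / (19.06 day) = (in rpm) 1.596e-08. Check: 1 gradian = 0.015707963 rad, so 0.1752 gradian = 0.1752 * 0.015707963 = 0.0027520352 rad. 1 day = 86400 s, so 19.06 day = 19.06 * 86400 = 1646784 s. Combine: 0.0027520352 rad / 1646784 s = 1.6711573e-09 rad/s. 1 rpm = 0.10471976 rad/s, so 1.6711573e-09 rad/s = 1.6711573e-09 / 0.10471976 = 1.5958377e-08 rpm ≈ 1.596e-08 rpm (4 s.f.).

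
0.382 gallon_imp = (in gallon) 0.4588. Check: 1 gallon_imp = 0.00454609 m^3, so 0.382 gallon_imp = 0.382 * 0.00454609 = 0.0017366064 m^3. 1 gallon = 0.0037854118 m^3, so 0.0017366064 m^3 = 0.0017366064 / 0.0037854118 = 0.45876287 gallon ≈ 0.4588 gallon (4 s.f.).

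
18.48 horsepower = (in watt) 1.378e+04. Check: 1 horsepower = 745.69987 W, so 18.48 horsepower = 18.48 * 745.69987 = 13780.534 W. 13780.534 W = 13780.534 watt ≈ 1.378e+04 watt (4 s.f.).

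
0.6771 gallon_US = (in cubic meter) 1 gallon_US = 0.0037854118 m^3, so 0.6771 gallon_US = 0.6771 * 0.0037854118 = 0.0025631023 m^3. 0.0025631023 m^3 = 0.0025631023 cubic meter ≈ 0.002563 cubic meter (4 s.f.). Final answer: 0.002563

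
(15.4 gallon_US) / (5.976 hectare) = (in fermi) 9.755e+08. Check: 1 gallon_US = 0.0037854118 m^3, so 15.4 gallon_US = 15.4 * 0.0037854118 = 0.058295341 m^3. 1 hectare = 10000 m^2, so 5.976 hectare = 5.976 * 10000 = 59760 m^2. Combine: 0.058295341 m^3 / 59760 m^2 = 9.7549099e-07 m. 1 fermi = 1e-15 m, so 9.7549099e-07 m = 9.7549099e-07 / 1e-15 = 9.7549099e+08 fermi ≈ 9.755e+08 fermi (4 s.f.).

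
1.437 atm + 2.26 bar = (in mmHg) 2787. Check: 1 atm = 101325 Pa, so 1.437 atm = 1.437 * 101325 = 145604.02 Pa. 1 bar = 100000 Pa, so 2.26 bar = 2.26 * 100000 = 226000 Pa. Sum: 145604.02 + 226000 = 371604.02 Pa. 1 mmHg = 133.32237 Pa, so 371604.02 Pa = 371604.02 / 133.32237 = 2787.2594 mmHg ≈ 2787 mmHg (4 s.f.).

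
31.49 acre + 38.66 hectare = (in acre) 1 acre = 4046.8564 m^2, so 31.49 acre = 31.49 * 4046.8564 = 127435.51 m^2. 1 hectare = 10000 m^2, so 38.66 hectare = 38.66 * 10000 = 386600 m^2. Sum: 127435.51 + 386600 = 514035.51 m^2. 1 acre = 4046.8564 m^2, so 514035.51 m^2 = 514035.51 / 4046.8564 = 127.02094 acre ≈ 127 acre (4 s.f.). Final answer: 127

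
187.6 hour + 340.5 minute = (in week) 1.15. Check: 1 hour = 3600 s, so 187.6 hour = 187.6 * 3600 = 675360 s. 1 minute = 60 s, so 340.5 minute = 340.5 * 60 = 20430 s. Sum: 675360 + 20430 = 695790 s. 1 week = 604800 s, so 695790 s = 695790 / 604800 = 1.1504464 week ≈ 1.15 week (4 s.f.).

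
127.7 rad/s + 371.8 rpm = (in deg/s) 9547. Check: 127.7 rad/s is already in rad/s. 1 rpm = 0.10471976 rad/s, so 371.8 rpm = 371.8 * 0.10471976 = 38.934805 rad/s. Sum: 127.7 + 38.934805 = 166.6348 rad/s. 1 deg/s = 0.017453293 rad/s, so 166.6348 rad/s = 166.6348 / 0.017453293 = 9547.471 deg/s ≈ 9547 deg/s (4 s.f.).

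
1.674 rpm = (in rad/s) 0.1753. Check: 1 rpm = 0.10471976 rad/s, so 1.674 rpm = 1.674 * 0.10471976 = 0.17530087 rad/s. Result: 0.17530087 rad/s ≈ 0.1753 rad/s (4 s.f.).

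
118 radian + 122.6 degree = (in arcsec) 118 radian = 118 rad. 1 degree = 0.017453293 rad, so 122.6 degree = 122.6 * 0.017453293 = 2.1397737 rad. Sum: 118 + 2.1397737 = 120.13977 rad. 1 arcsec = 4.8481368e-06 rad, so 120.13977 rad = 120.13977 / 4.8481368e-06 = 24780607 arcsec ≈ 2.478e+07 arcsec (4 s.f.). Final answer: 2.478e+07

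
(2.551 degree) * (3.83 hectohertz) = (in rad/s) 17.05. Check: 1 degree = 0.017453293 rad, so 2.551 degree = 2.551 * 0.017453293 = 0.044523349 rad. 1 hectohertz = 100 Hz, so 3.83 hectohertz = 3.83 * 100 = 383 Hz. Combine: 0.044523349 rad * 383 Hz = 17.052443 rad/s. Result: 17.052443 rad/s ≈ 17.05 rad/s (4 s.f.).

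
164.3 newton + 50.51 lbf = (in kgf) 164.3 newton = 164.3 N. 1 lbf = 4.4482216 N, so 50.51 lbf = 50.51 * 4.4482216 = 224.67967 N. Sum: 164.3 + 224.67967 = 388.97967 N. 1 kgf = 9.80665 N, so 388.97967 N = 388.97967 / 9.80665 = 39.664888 kgf ≈ 39.66 kgf (4 s.f.). Final answer: 39.66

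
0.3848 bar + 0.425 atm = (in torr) 1 bar = 100000 Pa, so 0.3848 bar = 0.3848 * 100000 = 38480 Pa. 1 atm = 101325 Pa, so 0.425 atm = 0.425 * 101325 = 43063.125 Pa. Sum: 38480 + 43063.125 = 81543.125 Pa. 1 torr = 133.32237 Pa, so 81543.125 Pa = 81543.125 / 133.32237 = 611.62374 torr ≈ 611.6 torr (4 s.f.). Final answer: 611.6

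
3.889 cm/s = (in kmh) 0.14. Check: 1 cm/s = 0.01 m/s, so 3.889 cm/s = 3.889 * 0.01 = 0.03889 m/s. 1 kmh = 0.27777778 m/s, so 0.03889 m/s = 0.03889 / 0.27777778 = 0.140004 kmh ≈ 0.14 kmh (4 s.f.).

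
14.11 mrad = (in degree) 0.8084. Check: 1 mrad = 0.001 rad, so 14.11 mrad = 14.11 * 0.001 = 0.01411 rad. 1 degree = 0.017453293 rad, so 0.01411 rad = 0.01411 / 0.017453293 = 0.80844345 degree ≈ 0.8084 degree (4 s.f.).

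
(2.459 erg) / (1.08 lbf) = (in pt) 0.0001451. Check: 1 erg = 1e-07 J, so 2.459 erg = 2.459 * 1e-07 = 2.459e-07 J. 1 lbf = 4.4482216 N, so 1.08 lbf = 1.08 * 4.4482216 = 4.8040793 N. Combine: 2.459e-07 J / 4.8040793 N = 5.1185666e-08 m. 1 pt = 0.00035277778 m, so 5.1185666e-08 m = 5.1185666e-08 / 0.00035277778 = 0.00014509323 pt ≈ 0.0001451 pt (4 s.f.).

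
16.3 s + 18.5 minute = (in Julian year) 3.569e-05. Check: 16.3 s is already in s. 1 minute = 60 s, so 18.5 minute = 18.5 * 60 = 1110 s. Sum: 16.3 + 1110 = 1126.3 s. 1 Julian year = 31557600 s, so 1126.3 s = 1126.3 / 31557600 = 3.5690293e-05 Julian year ≈ 3.569e-05 Julian year (4 s.f.).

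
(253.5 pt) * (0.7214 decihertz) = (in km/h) 1 pt = 0.00035277778 m, so 253.5 pt = 253.5 * 0.00035277778 = 0.089429167 m. 1 decihertz = 0.1 Hz, so 0.7214 decihertz = 0.7214 * 0.1 = 0.07214 Hz. Combine: 0.089429167 m * 0.07214 Hz = 0.0064514201 m/s. 1 km/h = 0.27777778 m/s, so 0.0064514201 m/s = 0.0064514201 / 0.27777778 = 0.023225112 km/h ≈ 0.02323 km/h (4 s.f.). Final answer: 0.02323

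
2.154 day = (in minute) 3102. Check: 1 day = 86400 s, so 2.154 day = 2.154 * 86400 = 186105.6 s. 1 minute = 60 s, so 186105.6 s = 186105.6 / 60 = 3101.76 minute ≈ 3102 minute (4 s.f.).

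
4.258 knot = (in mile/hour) 1 knot = 0.51444444 m/s, so 4.258 knot = 4.258 * 0.51444444 = 2.1905044 m/s. 1 mile/hour = 0.44704 m/s, so 2.1905044 m/s = 2.1905044 / 0.44704 = 4.9000189 mile/hour ≈ 4.9 mile/hour (4 s.f.). Final answer: 4.9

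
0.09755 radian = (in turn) 0.09755 radian = 0.09755 rad. 1 turn = 6.2831853 rad, so 0.09755 rad = 0.09755 / 6.2831853 = 0.015525565 turn ≈ 0.01553 turn (4 s.f.). Final answer: 0.01553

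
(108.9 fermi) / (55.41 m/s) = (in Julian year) 6.228e-23. Check: 1 fermi = 1e-15 m, so 108.9 fermi = 108.9 * 1e-15 = 1.089e-13 m. 55.41 m/s is already in m/s. Combine: 1.089e-13 m / 55.41 m/s = 1.9653492e-15 s. 1 Julian year = 31557600 s, so 1.9653492e-15 s = 1.9653492e-15 / 31557600 = 6.2278159e-23 Julian year ≈ 6.228e-23 Julian year (4 s.f.).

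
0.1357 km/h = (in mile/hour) 1 km/h = 0.27777778 m/s, so 0.1357 km/h = 0.1357 * 0.27777778 = 0.037694444 m/s. 1 mile/hour = 0.44704 m/s, so 0.037694444 m/s = 0.037694444 / 0.44704 = 0.084320071 mile/hour ≈ 0.08432 mile/hour (4 s.f.). Final answer: 0.08432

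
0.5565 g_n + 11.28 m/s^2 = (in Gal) 1674. Check: 1 g_n = 9.80665 m/s^2, so 0.5565 g_n = 0.5565 * 9.80665 = 5.4574007 m/s^2. 11.28 m/s^2 is already in m/s^2. Sum: 5.4574007 + 11.28 = 16.737401 m/s^2. 1 Gal = 0.01 m/s^2, so 16.737401 m/s^2 = 16.737401 / 0.01 = 1673.7401 Gal ≈ 1674 Gal (4 s.f.).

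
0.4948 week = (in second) 1 week = 604800 s, so 0.4948 week = 0.4948 * 604800 = 299255.04 s. 299255.04 s = 299255.04 second ≈ 2.993e+05 second (4 s.f.). Final answer: 2.993e+05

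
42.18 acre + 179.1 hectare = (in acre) 484.7. Check: 1 acre = 4046.8564 m^2, so 42.18 acre = 42.18 * 4046.8564 = 170696.4 m^2. 1 hectare = 10000 m^2, so 179.1 hectare = 179.1 * 10000 = 1791000 m^2. Sum: 170696.4 + 1791000 = 1961696.4 m^2. 1 acre = 4046.8564 m^2, so 1961696.4 m^2 = 1961696.4 / 4046.8564 = 484.74574 acre ≈ 484.7 acre (4 s.f.).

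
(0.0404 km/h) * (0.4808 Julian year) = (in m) 1 km/h = 0.27777778 m/s, so 0.0404 km/h = 0.0404 * 0.27777778 = 0.011222222 m/s. 1 Julian year = 31557600 s, so 0.4808 Julian year = 0.4808 * 31557600 = 15172894 s. Combine: 0.011222222 m/s * 15172894 s = 170273.59 m. Result: 170273.59 m ≈ 1.703e+05 m (4 s.f.). Final answer: 1.703e+05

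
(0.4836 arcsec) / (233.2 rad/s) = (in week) 1.662e-14. Check: 1 arcsec = 4.8481368e-06 rad, so 0.4836 arcsec = 0.4836 * 4.8481368e-06 = 2.344559e-06 rad. 233.2 rad/s is already in rad/s. Combine: 2.344559e-06 rad / 233.2 rad/s = 1.0053855e-08 s. 1 week = 604800 s, so 1.0053855e-08 s = 1.0053855e-08 / 604800 = 1.6623437e-14 week ≈ 1.662e-14 week (4 s.f.).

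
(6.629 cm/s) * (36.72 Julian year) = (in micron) 1 cm/s = 0.01 m/s, so 6.629 cm/s = 6.629 * 0.01 = 0.06629 m/s. 1 Julian year = 31557600 s, so 36.72 Julian year = 36.72 * 31557600 = 1.1587951e+09 s. Combine: 0.06629 m/s * 1.1587951e+09 s = 76816525 m. 1 micron = 1e-06 m, so 76816525 m = 76816525 / 1e-06 = 7.6816525e+13 micron ≈ 7.682e+13 micron (4 s.f.). Final answer: 7.682e+13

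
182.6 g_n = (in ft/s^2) 5875. Check: 1 g_n = 9.80665 m/s^2, so 182.6 g_n = 182.6 * 9.80665 = 1790.6943 m/s^2. 1 ft/s^2 = 0.3048 m/s^2, so 1790.6943 m/s^2 = 1790.6943 / 0.3048 = 5874.9813 ft/s^2 ≈ 5875 ft/s^2 (4 s.f.).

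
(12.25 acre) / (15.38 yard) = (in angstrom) 3.525e+13. Check: 1 acre = 4046.8564 m^2, so 12.25 acre = 12.25 * 4046.8564 = 49573.991 m^2. 1 yard = 0.9144 m, so 15.38 yard = 15.38 * 0.9144 = 14.063472 m. Combine: 49573.991 m^2 / 14.063472 m = 3525.0179 m. 1 angstrom = 1e-10 m, so 3525.0179 m = 3525.0179 / 1e-10 = 3.5250179e+13 angstrom ≈ 3.525e+13 angstrom (4 s.f.).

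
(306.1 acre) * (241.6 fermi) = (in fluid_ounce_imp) 1 acre = 4046.8564 m^2, so 306.1 acre = 306.1 * 4046.8564 = 1238742.8 m^2. 1 fermi = 1e-15 m, so 241.6 fermi = 241.6 * 1e-15 = 2.416e-13 m. Combine: 1238742.8 m^2 * 2.416e-13 m = 2.9928025e-07 m^3. 1 fluid_ounce_imp = 2.8413063e-05 m^3, so 2.9928025e-07 m^3 = 2.9928025e-07 / 2.8413063e-05 = 0.010533192 fluid_ounce_imp ≈ 0.01053 fluid_ounce_imp (4 s.f.). Final answer: 0.01053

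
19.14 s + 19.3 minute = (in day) 0.01362. Check: 19.14 s is already in s. 1 minute = 60 s, so 19.3 minute = 19.3 * 60 = 1158 s. Sum: 19.14 + 1158 = 1177.14 s. 1 day = 86400 s, so 1177.14 s = 1177.14 / 86400 = 0.013624306 day ≈ 0.01362 day (4 s.f.).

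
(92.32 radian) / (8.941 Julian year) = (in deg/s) 92.32 radian = 92.32 rad. 1 Julian year = 31557600 s, so 8.941 Julian year = 8.941 * 31557600 = 2.821565e+08 s. Combine: 92.32 rad / 2.821565e+08 s = 3.271943e-07 rad/s. 1 deg/s = 0.017453293 rad/s, so 3.271943e-07 rad/s = 3.271943e-07 / 0.017453293 = 1.8746853e-05 deg/s ≈ 1.875e-05 deg/s (4 s.f.). Final answer: 1.875e-05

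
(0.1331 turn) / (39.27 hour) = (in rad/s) 5.916e-06. Check: 1 turn = 6.2831853 rad, so 0.1331 turn = 0.1331 * 6.2831853 = 0.83629196 rad. 1 hour = 3600 s, so 39.27 hour = 39.27 * 3600 = 141372 s. Combine: 0.83629196 rad / 141372 s = 5.9155417e-06 rad/s. Result: 5.9155417e-06 rad/s ≈ 5.916e-06 rad/s (4 s.f.).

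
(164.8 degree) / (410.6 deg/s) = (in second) 0.4014. Check: 1 degree = 0.017453293 rad, so 164.8 degree = 164.8 * 0.017453293 = 2.8763026 rad. 1 deg/s = 0.017453293 rad/s, so 410.6 deg/s = 410.6 * 0.017453293 = 7.1663219 rad/s. Combine: 2.8763026 rad / 7.1663219 rad/s = 0.40136386 s. 0.40136386 s = 0.40136386 second ≈ 0.4014 second (4 s.f.).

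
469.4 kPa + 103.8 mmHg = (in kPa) 1 kPa = 1000 Pa, so 469.4 kPa = 469.4 * 1000 = 469400 Pa. 1 mmHg = 133.32237 Pa, so 103.8 mmHg = 103.8 * 133.32237 = 13838.862 Pa. Sum: 469400 + 13838.862 = 483238.86 Pa. 1 kPa = 1000 Pa, so 483238.86 Pa = 483238.86 / 1000 = 483.23886 kPa ≈ 483.2 kPa (4 s.f.). Final answer: 483.2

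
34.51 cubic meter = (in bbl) 217.1. Check: 34.51 cubic meter = 34.51 m^3. 1 bbl = 0.15898729 m^3, so 34.51 m^3 = 34.51 / 0.15898729 = 217.06137 bbl ≈ 217.1 bbl (4 s.f.).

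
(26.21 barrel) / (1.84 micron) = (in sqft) 2.438e+07. Check: 1 barrel = 0.15898729 m^3, so 26.21 barrel = 26.21 * 0.15898729 = 4.167057 m^3. 1 micron = 1e-06 m, so 1.84 micron = 1.84 * 1e-06 = 1.84e-06 m. Combine: 4.167057 m^3 / 1.84e-06 m = 2264704.9 m^2. 1 sqft = 0.09290304 m^2, so 2264704.9 m^2 = 2264704.9 / 0.09290304 = 24377081 sqft ≈ 2.438e+07 sqft (4 s.f.).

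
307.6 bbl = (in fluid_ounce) 1.654e+06. Check: 1 bbl = 0.15898729 m^3, so 307.6 bbl = 307.6 * 0.15898729 = 48.904492 m^3. 1 fluid_ounce = 2.957353e-05 m^3, so 48.904492 m^3 = 48.904492 / 2.957353e-05 = 1653657.6 fluid_ounce ≈ 1.654e+06 fluid_ounce (4 s.f.).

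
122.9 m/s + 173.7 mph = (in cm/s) 2.006e+04. Check: 122.9 m/s is already in m/s. 1 mph = 0.44704 m/s, so 173.7 mph = 173.7 * 0.44704 = 77.650848 m/s. Sum: 122.9 + 77.650848 = 200.55085 m/s. 1 cm/s = 0.01 m/s, so 200.55085 m/s = 200.55085 / 0.01 = 20055.085 cm/s ≈ 2.006e+04 cm/s (4 s.f.).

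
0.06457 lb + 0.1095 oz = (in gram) 32.39. Check: 1 lb = 0.45359237 kg, so 0.06457 lb = 0.06457 * 0.45359237 = 0.029288459 kg. 1 oz = 0.028349523 kg, so 0.1095 oz = 0.1095 * 0.028349523 = 0.0031042728 kg. Sum: 0.029288459 + 0.0031042728 = 0.032392732 kg. 1 gram = 0.001 kg, so 0.032392732 kg = 0.032392732 / 0.001 = 32.392732 gram ≈ 32.39 gram (4 s.f.).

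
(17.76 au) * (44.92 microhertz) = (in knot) 2.32e+08. Check: 1 au = 1.4959787e+11 m, so 17.76 au = 17.76 * 1.4959787e+11 = 2.6568582e+12 m. 1 microhertz = 1e-06 Hz, so 44.92 microhertz = 44.92 * 1e-06 = 4.492e-05 Hz. Combine: 2.6568582e+12 m * 4.492e-05 Hz = 1.1934607e+08 m/s. 1 knot = 0.51444444 m/s, so 1.1934607e+08 m/s = 1.1934607e+08 / 0.51444444 = 2.319902e+08 knot ≈ 2.32e+08 knot (4 s.f.).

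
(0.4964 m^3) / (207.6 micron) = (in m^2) 0.4964 m^3 is already in m^3. 1 micron = 1e-06 m, so 207.6 micron = 207.6 * 1e-06 = 0.0002076 m. Combine: 0.4964 m^3 / 0.0002076 m = 2391.1368 m^2. Result: 2391.1368 m^2 ≈ 2391 m^2 (4 s.f.). Final answer: 2391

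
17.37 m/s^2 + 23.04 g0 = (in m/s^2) 243.3. Check: 17.37 m/s^2 is already in m/s^2. 1 g0 = 9.80665 m/s^2, so 23.04 g0 = 23.04 * 9.80665 = 225.94522 m/s^2. Sum: 17.37 + 225.94522 = 243.31522 m/s^2. Result: 243.31522 m/s^2 ≈ 243.3 m/s^2 (4 s.f.).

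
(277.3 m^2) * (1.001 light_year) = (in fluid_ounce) 277.3 m^2 is already in m^2. 1 light_year = 9.4607305e+15 m, so 1.001 light_year = 1.001 * 9.4607305e+15 = 9.4701912e+15 m. Combine: 277.3 m^2 * 9.4701912e+15 m = 2.626084e+18 m^3. 1 fluid_ounce = 2.957353e-05 m^3, so 2.626084e+18 m^3 = 2.626084e+18 / 2.957353e-05 = 8.8798465e+22 fluid_ounce ≈ 8.88e+22 fluid_ounce (4 s.f.). Final answer: 8.88e+22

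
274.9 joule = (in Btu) 0.2606. Check: 274.9 joule = 274.9 J. 1 Btu = 1055.0559 J, so 274.9 J = 274.9 / 1055.0559 = 0.26055493 Btu ≈ 0.2606 Btu (4 s.f.).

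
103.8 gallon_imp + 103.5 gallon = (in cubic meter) 1 gallon_imp = 0.00454609 m^3, so 103.8 gallon_imp = 103.8 * 0.00454609 = 0.47188414 m^3. 1 gallon = 0.0037854118 m^3, so 103.5 gallon = 103.5 * 0.0037854118 = 0.39179012 m^3. Sum: 0.47188414 + 0.39179012 = 0.86367426 m^3. 0.86367426 m^3 = 0.86367426 cubic meter ≈ 0.8637 cubic meter (4 s.f.). Final answer: 0.8637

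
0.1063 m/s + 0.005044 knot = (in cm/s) 10.89. Check: 0.1063 m/s is already in m/s. 1 knot = 0.51444444 m/s, so 0.005044 knot = 0.005044 * 0.51444444 = 0.0025948578 m/s. Sum: 0.1063 + 0.0025948578 = 0.10889486 m/s. 1 cm/s = 0.01 m/s, so 0.10889486 m/s = 0.10889486 / 0.01 = 10.889486 cm/s ≈ 10.89 cm/s (4 s.f.).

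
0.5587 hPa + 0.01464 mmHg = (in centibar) 1 hPa = 100 Pa, so 0.5587 hPa = 0.5587 * 100 = 55.87 Pa. 1 mmHg = 133.32237 Pa, so 0.01464 mmHg = 0.01464 * 133.32237 = 1.9518395 Pa. Sum: 55.87 + 1.9518395 = 57.821839 Pa. 1 centibar = 1000 Pa, so 57.821839 Pa = 57.821839 / 1000 = 0.057821839 centibar ≈ 0.05782 centibar (4 s.f.). Final answer: 0.05782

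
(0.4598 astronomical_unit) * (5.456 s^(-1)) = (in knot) 1 astronomical_unit = 1.4959787e+11 m, so 0.4598 astronomical_unit = 0.4598 * 1.4959787e+11 = 6.8785101e+10 m. 5.456 s^(-1) = 5.456 Hz. Combine: 6.8785101e+10 m * 5.456 Hz = 3.7529151e+11 m/s. 1 knot = 0.51444444 m/s, so 3.7529151e+11 m/s = 3.7529151e+11 / 0.51444444 = 7.2950834e+11 knot ≈ 7.295e+11 knot (4 s.f.). Final answer: 7.295e+11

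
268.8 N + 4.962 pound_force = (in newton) 290.9. Check: 268.8 N is already in N. 1 pound_force = 4.4482216 N, so 4.962 pound_force = 4.962 * 4.4482216 = 22.072076 N. Sum: 268.8 + 22.072076 = 290.87208 N. 290.87208 N = 290.87208 newton ≈ 290.9 newton (4 s.f.).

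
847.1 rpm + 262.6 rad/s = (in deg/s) 2.013e+04. Check: 1 rpm = 0.10471976 rad/s, so 847.1 rpm = 847.1 * 0.10471976 = 88.708105 rad/s. 262.6 rad/s is already in rad/s. Sum: 88.708105 + 262.6 = 351.3081 rad/s. 1 deg/s = 0.017453293 rad/s, so 351.3081 rad/s = 351.3081 / 0.017453293 = 20128.472 deg/s ≈ 2.013e+04 deg/s (4 s.f.).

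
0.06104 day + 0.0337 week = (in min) 427.6. Check: 1 day = 86400 s, so 0.06104 day = 0.06104 * 86400 = 5273.856 s. 1 week = 604800 s, so 0.0337 week = 0.0337 * 604800 = 20381.76 s. Sum: 5273.856 + 20381.76 = 25655.616 s. 1 min = 60 s, so 25655.616 s = 25655.616 / 60 = 427.5936 min ≈ 427.6 min (4 s.f.).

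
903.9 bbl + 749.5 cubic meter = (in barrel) 5618. Check: 1 bbl = 0.15898729 m^3, so 903.9 bbl = 903.9 * 0.15898729 = 143.70862 m^3. 749.5 cubic meter = 749.5 m^3. Sum: 143.70862 + 749.5 = 893.20862 m^3. 1 barrel = 0.15898729 m^3, so 893.20862 m^3 = 893.20862 / 0.15898729 = 5618.1132 barrel ≈ 5618 barrel (4 s.f.).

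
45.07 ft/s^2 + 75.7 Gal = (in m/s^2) 14.49. Check: 1 ft/s^2 = 0.3048 m/s^2, so 45.07 ft/s^2 = 45.07 * 0.3048 = 13.737336 m/s^2. 1 Gal = 0.01 m/s^2, so 75.7 Gal = 75.7 * 0.01 = 0.757 m/s^2. Sum: 13.737336 + 0.757 = 14.494336 m/s^2. Result: 14.494336 m/s^2 ≈ 14.49 m/s^2 (4 s.f.).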